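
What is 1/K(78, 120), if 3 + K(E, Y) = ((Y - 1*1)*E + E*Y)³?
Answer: 1/6478545465285 ≈ 1.5436e-13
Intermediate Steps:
K(E, Y) = -3 + (E*Y + E*(-1 + Y))³ (K(E, Y) = -3 + ((Y - 1*1)*E + E*Y)³ = -3 + ((Y - 1)*E + E*Y)³ = -3 + ((-1 + Y)*E + E*Y)³ = -3 + (E*(-1 + Y) + E*Y)³ = -3 + (E*Y + E*(-1 + Y))³)
1/K(78, 120) = 1/(-3 + 78³*(-1 + 2*120)³) = 1/(-3 + 474552*(-1 + 240)³) = 1/(-3 + 474552*239³) = 1/(-3 + 474552*13651919) = 1/(-3 + 6478545465288) = 1/6478545465285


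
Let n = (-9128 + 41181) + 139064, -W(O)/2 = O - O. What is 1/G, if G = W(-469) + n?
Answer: 1/171117 ≈ 5.8440e-6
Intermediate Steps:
W(O) = 0 (W(O) = -2*(O - O) = -2*0 = 0)
n = 171117 (n = 32053 + 139064 = 171117)
G = 171117 (G = 0 + 171117 = 171117)
1/G = 1/171117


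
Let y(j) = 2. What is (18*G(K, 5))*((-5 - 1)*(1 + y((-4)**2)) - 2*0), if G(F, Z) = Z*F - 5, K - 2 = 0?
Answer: -1620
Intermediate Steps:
K = 2 (K = 2 + 0 = 2)
G(F, Z) = -5 + F*Z (G(F, Z) = F*Z - 5 = -5 + F*Z)
(18*G(K, 5))*((-5 - 1)*(1 + y((-4)**2)) - 2*0) = (18*(-5 + 2*5))*((-5 - 1)*(1 + 2) - 2*0) = (18*(-5 + 10))*(-6*3 + 0) = (18*5)*(-18 + 0) = 90*(-18) = -1620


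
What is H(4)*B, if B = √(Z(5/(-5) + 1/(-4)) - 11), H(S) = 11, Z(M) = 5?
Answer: 11*I*√6 ≈ 26.944*I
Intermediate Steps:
B = I*√6 (B = √(5 - 11) = √(-6) = I*√6 ≈ 2.4495*I)
H(4)*B = 11*(I*√6) = 11*I*√6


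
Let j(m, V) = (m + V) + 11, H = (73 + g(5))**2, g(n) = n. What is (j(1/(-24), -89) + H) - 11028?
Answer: -120529/24 ≈ -5022.0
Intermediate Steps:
H = 6084 (H = (73 + 5)**2 = 78**2 = 6084)
j(m, V) = 11 + V + m (j(m, V) = (V + m) + 11 = 11 + V + m)
(j(1/(-24), -89) + H) - 11028 = ((11 - 89 + 1/(-24)) + 6084) - 11028 = ((11 - 89 - 1/24) + 6084) - 11028 = (-1873/24 + 6084) - 11028 = 144143/24 - 11028 = -120529/24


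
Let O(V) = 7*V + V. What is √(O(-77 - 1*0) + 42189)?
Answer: √41573 ≈ 203.89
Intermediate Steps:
O(V) = 8*V
√(O(-77 - 1*0) + 42189) = √(8*(-77 - 1*0) + 42189) = √(8*(-77 + 0) + 42189) = √(8*(-77) + 42189) = √(-616 + 42189) = √41573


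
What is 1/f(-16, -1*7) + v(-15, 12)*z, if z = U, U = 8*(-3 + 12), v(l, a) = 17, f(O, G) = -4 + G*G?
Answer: 55081/45 ≈ 1224.0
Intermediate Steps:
f(O, G) = -4 + G²
U = 72 (U = 8*9 = 72)
z = 72
1/f(-16, -1*7) + v(-15, 12)*z = 1/(-4 + (-1*7)²) + 17*72 = 1/(-4 + (-7)²) + 1224 = 1/(-4 + 49) + 1224 = 1/45 + 1224 = 55081/45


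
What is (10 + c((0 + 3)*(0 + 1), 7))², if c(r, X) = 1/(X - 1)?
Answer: 3721/36 ≈ 103.36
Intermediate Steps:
c(r, X) = 1/(-1 + X)
(10 + c((0 + 3)*(0 + 1), 7))² = (10 + 1/(-1 + 7))² = (10 + 1/6)² = (10 + ⅙)² = (61/6)² = 3721/36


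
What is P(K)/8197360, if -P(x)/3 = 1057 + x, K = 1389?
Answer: -3669/4098680 ≈ -0.00089517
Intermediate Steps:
P(x) = -3171 - 3*x (P(x) = -3*(1057 + x) = -3171 - 3*x)
P(K)/8197360 = (-3171 - 3*1389)/8197360 = (-3171 - 4167)*(1/8197360) = -7338*1/8197360 = -3669/4098680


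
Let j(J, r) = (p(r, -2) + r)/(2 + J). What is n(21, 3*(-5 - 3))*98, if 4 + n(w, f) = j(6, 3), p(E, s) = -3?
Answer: -392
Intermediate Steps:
j(J, r) = (-3 + r)/(2 + J)
n(w, f) = -4 (n(w, f) = -4 + (-3 + 3)/(2 + 6) = -4 + 0/8 = -4 + (1/8)*0 = -4 + 0 = -4)
n(21, 3*(-5 - 3))*98 = -4*98 = -392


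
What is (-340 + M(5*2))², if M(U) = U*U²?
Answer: 435600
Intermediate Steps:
M(U) = U³
(-340 + M(5*2))² = (-340 + (5*2)³)² = (-340 + 10³)² = (-340 + 1000)² = 660² = 435600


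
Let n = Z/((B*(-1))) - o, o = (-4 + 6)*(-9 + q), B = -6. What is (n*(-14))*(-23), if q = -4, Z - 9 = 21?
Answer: 9982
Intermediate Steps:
Z = 30 (Z = 9 + 21 = 30)
o = -26 (o = (-4 + 6)*(-9 - 4) = 2*(-13) = -26)
n = 31 (n = 30/((-6*(-1))) - 1*(-26) = 30/6 + 26 = 30*(⅙) + 26 = 5 + 26 = 31)
(n*(-14))*(-23) = (31*(-14))*(-23) = -434*(-23) = 9982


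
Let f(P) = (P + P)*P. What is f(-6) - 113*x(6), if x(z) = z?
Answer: -606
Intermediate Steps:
f(P) = 2*P² (f(P) = (2*P)*P = 2*P²)
f(-6) - 113*x(6) = 2*(-6)² - 113*6 = 2*36 - 678 = 72 - 678 = -606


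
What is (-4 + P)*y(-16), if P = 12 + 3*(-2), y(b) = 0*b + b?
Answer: -32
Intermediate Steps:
y(b) = b (y(b) = 0 + b = b)
P = 6 (P = 12 - 6 = 6)
(-4 + P)*y(-16) = (-4 + 6)*(-16) = 2*(-16) = -32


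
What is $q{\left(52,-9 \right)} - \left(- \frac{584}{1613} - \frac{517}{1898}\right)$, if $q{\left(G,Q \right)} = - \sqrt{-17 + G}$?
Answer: $\frac{1942353}{3061474} - \sqrt{35} \approx -5.2816$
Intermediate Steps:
$q{\left(52,-9 \right)} - \left(- \frac{584}{1613} - \frac{517}{1898}\right) = - \sqrt{-17 + 52} - \left(- \frac{584}{1613} - \frac{517}{1898}\right) = - \sqrt{35} - - \frac{1942353}{3061474} = - \sqrt{35} + \left(\frac{584}{1613} + \frac{517}{1898}\right) = - \sqrt{35} + \frac{1942353}{3061474} = \frac{1942353}{3061474} - \sqrt{35}$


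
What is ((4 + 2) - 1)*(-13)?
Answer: -65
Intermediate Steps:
((4 + 2) - 1)*(-13) = (6 - 1)*(-13) = 5*(-13) = -65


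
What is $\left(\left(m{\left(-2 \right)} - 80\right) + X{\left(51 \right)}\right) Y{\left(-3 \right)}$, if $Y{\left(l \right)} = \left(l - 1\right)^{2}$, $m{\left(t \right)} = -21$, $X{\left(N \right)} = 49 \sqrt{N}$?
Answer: $-1616 + 784 \sqrt{51} \approx 3982.9$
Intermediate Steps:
$Y{\left(l \right)} = \left(-1 + l\right)^{2}$
$\left(\left(m{\left(-2 \right)} - 80\right) + X{\left(51 \right)}\right) Y{\left(-3 \right)} = \left(\left(-21 - 80\right) + 49 \sqrt{51}\right) \left(-1 - 3\right)^{2} = \left(-101 + 49 \sqrt{51}\right) \left(-4\right)^{2} = \left(-101 + 49 \sqrt{51}\right) 16 = -1616 + 784 \sqrt{51}$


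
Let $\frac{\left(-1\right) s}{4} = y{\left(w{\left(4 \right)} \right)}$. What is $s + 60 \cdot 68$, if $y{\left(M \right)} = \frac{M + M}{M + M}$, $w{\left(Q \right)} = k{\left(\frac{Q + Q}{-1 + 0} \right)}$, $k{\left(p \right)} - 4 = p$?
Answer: $4076$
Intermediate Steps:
$k{\left(p \right)} = 4 + p$
$w{\left(Q \right)} = 4 - 2 Q$ ($w{\left(Q \right)} = 4 + \frac{Q + Q}{-1 + 0} = 4 + \frac{2 Q}{-1} = 4 + 2 Q \left(-1\right) = 4 - 2 Q$)
$y{\left(M \right)} = 1$ ($y{\left(M \right)} = \frac{2 M}{2 M} = 2 M \frac{1}{2 M} = 1$)
$s = -4$ ($s = \left(-4\right) 1 = -4$)
$s + 60 \cdot 68 = -4 + 60 \cdot 68 = -4 + 4080 = 4076$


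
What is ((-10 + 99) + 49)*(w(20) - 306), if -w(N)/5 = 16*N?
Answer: -263028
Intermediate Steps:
w(N) = -80*N
((-10 + 99) + 49)*(w(20) - 306) = ((-10 + 99) + 49)*(-80*20 - 306) = (89 + 49)*(-1600 - 306) = 138*(-1906) = -263028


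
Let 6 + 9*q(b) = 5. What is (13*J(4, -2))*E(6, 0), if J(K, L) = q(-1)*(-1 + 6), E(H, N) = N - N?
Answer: 0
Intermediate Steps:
q(b) = -⅑ (q(b) = -⅔ + (⅑)*5 = -⅔ + 5/9 = -⅑)
E(H, N) = 0
J(K, L) = -5/9 (J(K, L) = -(-1 + 6)/9 = -⅑*5 = -5/9)
(13*J(4, -2))*E(6, 0) = (13*(-5/9))*0 = -65/9*0 = 0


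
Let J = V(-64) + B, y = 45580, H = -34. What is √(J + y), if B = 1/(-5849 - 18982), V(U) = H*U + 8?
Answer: √3272250929197/8277 ≈ 218.55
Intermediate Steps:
V(U) = 8 - 34*U (V(U) = -34*U + 8 = 8 - 34*U)
B = -1/24831 (B = 1/(-24831) = -1/24831 ≈ -4.0272e-5)
J = 54230903/24831 (J = (8 - 34*(-64)) - 1/24831 = (8 + 2176) - 1/24831 = 2184 - 1/24831 = 54230903/24831 ≈ 2184.0)
√(J + y) = √(54230903/24831 + 45580) = √(1186027883/24831) = √3272250929197/8277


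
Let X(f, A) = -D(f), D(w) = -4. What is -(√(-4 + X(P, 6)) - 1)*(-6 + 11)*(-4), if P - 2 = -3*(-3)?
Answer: -20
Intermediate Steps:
P = 11 (P = 2 - 3*(-3) = 2 + 9 = 11)
X(f, A) = 4 (X(f, A) = -1*(-4) = 4)
-(√(-4 + X(P, 6)) - 1)*(-6 + 11)*(-4) = -(√(-4 + 4) - 1)*(-6 + 11)*(-4) = -(√0 - 1)*5*(-4) = -(0 - 1)*5*(-4) = -(-1)*5*(-4) = -1*(-5)*(-4) = 5*(-4) = -20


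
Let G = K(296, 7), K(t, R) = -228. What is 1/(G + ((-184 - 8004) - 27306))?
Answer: -1/35722 ≈ -2.7994e-5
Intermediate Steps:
G = -228
1/(G + ((-184 - 8004) - 27306)) = 1/(-228 + ((-184 - 8004) - 27306)) = 1/(-228 + (-8188 - 27306)) = 1/(-228 - 35494) = 1/(-35722) = -1/35722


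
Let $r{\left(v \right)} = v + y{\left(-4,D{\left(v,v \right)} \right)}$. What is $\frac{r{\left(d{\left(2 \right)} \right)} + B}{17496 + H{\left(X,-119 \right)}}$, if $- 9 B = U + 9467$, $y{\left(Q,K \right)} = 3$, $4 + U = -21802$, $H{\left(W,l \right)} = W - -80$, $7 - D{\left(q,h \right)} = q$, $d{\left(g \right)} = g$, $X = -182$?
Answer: $\frac{688}{8697} \approx 0.079108$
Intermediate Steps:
$D{\left(q,h \right)} = 7 - q$
$H{\left(W,l \right)} = 80 + W$ ($H{\left(W,l \right)} = W + 80 = 80 + W$)
$U = -21806$ ($U = -4 - 21802 = -21806$)
$r{\left(v \right)} = 3 + v$ ($r{\left(v \right)} = v + 3 = 3 + v$)
$B = 1371$ ($B = - \frac{-21806 + 9467}{9} = \left(- \frac{1}{9}\right) \left(-12339\right) = 1371$)
$\frac{r{\left(d{\left(2 \right)} \right)} + B}{17496 + H{\left(X,-119 \right)}} = \frac{\left(3 + 2\right) + 1371}{17496 + \left(80 - 182\right)} = \frac{5 + 1371}{17496 - 102} = \frac{1376}{17394} = 1376 \cdot \frac{1}{17394} = \frac{688}{8697}$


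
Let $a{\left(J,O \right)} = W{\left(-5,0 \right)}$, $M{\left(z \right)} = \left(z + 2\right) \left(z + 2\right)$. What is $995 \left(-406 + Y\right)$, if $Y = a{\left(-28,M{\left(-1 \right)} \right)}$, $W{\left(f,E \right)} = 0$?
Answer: $-403970$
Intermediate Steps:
$M{\left(z \right)} = \left(2 + z\right)^{2}$ ($M{\left(z \right)} = \left(2 + z\right) \left(2 + z\right) = \left(2 + z\right)^{2}$)
$a{\left(J,O \right)} = 0$
$Y = 0$
$995 \left(-406 + Y\right) = 995 \left(-406 + 0\right) = 995 \left(-406\right) = -403970$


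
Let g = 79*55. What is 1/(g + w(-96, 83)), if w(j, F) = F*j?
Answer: -1/3623 ≈ -0.00027601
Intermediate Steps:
g = 4345
1/(g + w(-96, 83)) = 1/(4345 + 83*(-96)) = 1/(4345 - 7968) = 1/(-3623) = -1/3623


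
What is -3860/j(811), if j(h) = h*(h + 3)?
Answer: -1930/330077 ≈ -0.0058471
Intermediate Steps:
j(h) = h*(3 + h)
-3860/j(811) = -3860*1/(811*(3 + 811)) = -3860/(811*814) = -3860/660154 = -3860*1/660154 = -1930/330077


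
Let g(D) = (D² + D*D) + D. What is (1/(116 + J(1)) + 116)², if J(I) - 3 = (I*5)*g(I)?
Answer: 241647025/17956 ≈ 13458.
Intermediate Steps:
g(D) = D + 2*D² (g(D) = (D² + D²) + D = 2*D² + D = D + 2*D²)
J(I) = 3 + 5*I²*(1 + 2*I) (J(I) = 3 + (I*5)*(I*(1 + 2*I)) = 3 + (5*I)*(I*(1 + 2*I)) = 3 + 5*I²*(1 + 2*I))
(1/(116 + J(1)) + 116)² = (1/(116 + (3 + 1²*(5 + 10*1))) + 116)² = (1/(116 + (3 + 1*(5 + 10))) + 116)² = (1/(116 + (3 + 1*15)) + 116)² = (1/(116 + (3 + 15)) + 116)² = (1/(116 + 18) + 116)² = (1/134 + 116)² = (15545/134)² = 241647025/17956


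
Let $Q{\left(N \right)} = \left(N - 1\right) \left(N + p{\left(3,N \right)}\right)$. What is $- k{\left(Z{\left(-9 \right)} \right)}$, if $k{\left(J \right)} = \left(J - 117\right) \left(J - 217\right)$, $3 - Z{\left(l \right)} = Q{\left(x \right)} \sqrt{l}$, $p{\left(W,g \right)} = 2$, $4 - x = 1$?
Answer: $-23496 - 9840 i \approx -23496.0 - 9840.0 i$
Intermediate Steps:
$x = 3$ ($x = 4 - 1 = 3$)
$Q{\left(N \right)} = \left(-1 + N\right) \left(2 + N\right)$ ($Q{\left(N \right)} = \left(N - 1\right) \left(N + 2\right) = \left(-1 + N\right) \left(2 + N\right)$)
$Z{\left(l \right)} = 3 - 10 \sqrt{l}$ ($Z{\left(l \right)} = 3 - \left(-2 + 3 + 3^{2}\right) \sqrt{l} = 3 - \left(-2 + 3 + 9\right) \sqrt{l} = 3 - 10 \sqrt{l}$)
$k{\left(J \right)} = \left(-217 + J\right) \left(-117 + J\right)$ ($k{\left(J \right)} = \left(-117 + J\right) \left(-217 + J\right) = \left(-217 + J\right) \left(-117 + J\right)$)
$- k{\left(Z{\left(-9 \right)} \right)} = - (25389 + \left(3 - 10 \sqrt{-9}\right)^{2} - 334 \left(3 - 10 \sqrt{-9}\right)) = - (25389 + \left(3 - 10 \cdot 3 i\right)^{2} - 334 \left(3 - 10 \cdot 3 i\right)) = - (25389 + \left(3 - 30 i\right)^{2} - 334 \left(3 - 30 i\right)) = - (25389 + \left(3 - 30 i\right)^{2} - \left(1002 - 10020 i\right)) = - (24387 + \left(3 - 30 i\right)^{2} + 10020 i) = -24387 - \left(3 - 30 i\right)^{2} - 10020 i$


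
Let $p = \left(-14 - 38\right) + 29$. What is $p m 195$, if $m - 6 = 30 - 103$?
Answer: $300495$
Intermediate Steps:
$m = -67$ ($m = 6 + \left(30 - 103\right) = 6 - 73 = -67$)
$p = -23$ ($p = -52 + 29 = -23$)
$p m 195 = \left(-23\right) \left(-67\right) 195 = 1541 \cdot 195 = 300495$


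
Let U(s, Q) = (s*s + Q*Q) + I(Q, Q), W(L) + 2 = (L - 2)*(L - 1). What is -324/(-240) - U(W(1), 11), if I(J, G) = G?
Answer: -2693/20 ≈ -134.65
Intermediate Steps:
W(L) = -2 + (-1 + L)*(-2 + L) (W(L) = -2 + (L - 2)*(L - 1) = -2 + (-2 + L)*(-1 + L) = -2 + (-1 + L)*(-2 + L))
U(s, Q) = Q + Q² + s² (U(s, Q) = (s*s + Q*Q) + Q = (s² + Q²) + Q = (Q² + s²) + Q = Q + Q² + s²)
-324/(-240) - U(W(1), 11) = -324/(-240) - (11 + 11² + (1*(-3 + 1))²) = -324*(-1/240) - (11 + 121 + (1*(-2))²) = 27/20 - (11 + 121 + (-2)²) = 27/20 - (11 + 121 + 4) = 27/20 - 1*136 = 27/20 - 136 = -2693/20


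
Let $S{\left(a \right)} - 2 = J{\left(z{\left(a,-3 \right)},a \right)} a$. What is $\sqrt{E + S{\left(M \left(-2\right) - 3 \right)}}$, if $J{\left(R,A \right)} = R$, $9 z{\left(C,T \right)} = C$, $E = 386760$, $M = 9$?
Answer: $3 \sqrt{42979} \approx 621.94$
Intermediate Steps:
$z{\left(C,T \right)} = \frac{C}{9}$
$S{\left(a \right)} = 2 + \frac{a^{2}}{9}$ ($S{\left(a \right)} = 2 + \frac{a}{9} a = 2 + \frac{a^{2}}{9}$)
$\sqrt{E + S{\left(M \left(-2\right) - 3 \right)}} = \sqrt{386760 + \left(2 + \frac{\left(9 \left(-2\right) - 3\right)^{2}}{9}\right)} = \sqrt{386760 + \left(2 + \frac{\left(-18 - 3\right)^{2}}{9}\right)} = \sqrt{386760 + \left(2 + \frac{\left(-21\right)^{2}}{9}\right)} = \sqrt{386760 + \left(2 + \frac{1}{9} \cdot 441\right)} = \sqrt{386760 + \left(2 + 49\right)} = \sqrt{386760 + 51} = \sqrt{386811} = 3 \sqrt{42979}$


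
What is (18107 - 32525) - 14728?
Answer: -29146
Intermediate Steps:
(18107 - 32525) - 14728 = -14418 - 14728 = -29146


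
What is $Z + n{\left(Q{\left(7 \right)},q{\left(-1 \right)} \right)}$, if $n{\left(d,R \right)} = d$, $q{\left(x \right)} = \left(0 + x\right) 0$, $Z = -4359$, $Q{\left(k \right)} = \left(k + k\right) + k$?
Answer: $-4338$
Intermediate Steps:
$Q{\left(k \right)} = 3 k$ ($Q{\left(k \right)} = 2 k + k = 3 k$)
$q{\left(x \right)} = 0$ ($q{\left(x \right)} = x 0 = 0$)
$Z + n{\left(Q{\left(7 \right)},q{\left(-1 \right)} \right)} = -4359 + 3 \cdot 7 = -4359 + 21 = -4338$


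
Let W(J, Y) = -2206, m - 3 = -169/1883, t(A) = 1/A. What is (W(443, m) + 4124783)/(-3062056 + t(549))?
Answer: -2263294773/1681068743 ≈ -1.3463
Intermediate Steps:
m = 5480/1883 (m = 3 - 169/1883 = 5480/1883 ≈ 2.9102)
(W(443, m) + 4124783)/(-3062056 + t(549)) = (-2206 + 4124783)/(-3062056 + 1/549) = 4122577/(-3062056 + 1/549) = 4122577/(-1681068743/549) = 4122577*(-549/1681068743) = -2263294773/1681068743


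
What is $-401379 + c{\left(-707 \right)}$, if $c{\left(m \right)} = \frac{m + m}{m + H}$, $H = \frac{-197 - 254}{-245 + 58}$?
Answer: $- \frac{2403846812}{5989} \approx -4.0138 \cdot 10^{5}$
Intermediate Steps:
$H = \frac{41}{17}$ ($H = - \frac{451}{-187} = \left(-451\right) \left(- \frac{1}{187}\right) = \frac{41}{17} \approx 2.4118$)
$c{\left(m \right)} = \frac{2 m}{\frac{41}{17} + m}$ ($c{\left(m \right)} = \frac{m + m}{m + \frac{41}{17}} = \frac{2 m}{\frac{41}{17} + m}$)
$-401379 + c{\left(-707 \right)} = -401379 + 34 \left(-707\right) \frac{1}{41 + 17 \left(-707\right)} = -401379 + 34 \left(-707\right) \frac{1}{41 - 12019} = -401379 + 34 \left(-707\right) \frac{1}{-11978} = -401379 + 34 \left(-707\right) \left(- \frac{1}{11978}\right) = -401379 + \frac{12019}{5989} = - \frac{2403846812}{5989}$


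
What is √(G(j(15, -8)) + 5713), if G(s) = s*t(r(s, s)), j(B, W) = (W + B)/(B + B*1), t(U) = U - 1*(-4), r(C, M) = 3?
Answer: √5143170/30 ≈ 75.595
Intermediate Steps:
t(U) = 4 + U (t(U) = U + 4 = 4 + U)
j(B, W) = (B + W)/(2*B) (j(B, W) = (B + W)/(B + B) = (B + W)/((2*B)) = (B + W)*(1/(2*B)) = (B + W)/(2*B))
G(s) = 7*s (G(s) = s*(4 + 3) = s*7 = 7*s)
√(G(j(15, -8)) + 5713) = √(7*((½)*(15 - 8)/15) + 5713) = √(7*((½)*(1/15)*7) + 5713) = √(7*(7/30) + 5713) = √(49/30 + 5713) = √(171439/30) = √5143170/30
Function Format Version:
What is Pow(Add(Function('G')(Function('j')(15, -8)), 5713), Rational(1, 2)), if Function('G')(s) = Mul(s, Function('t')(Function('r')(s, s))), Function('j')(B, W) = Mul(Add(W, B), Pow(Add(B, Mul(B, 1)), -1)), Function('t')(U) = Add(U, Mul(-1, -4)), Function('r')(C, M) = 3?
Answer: Mul(Rational(1, 30), Pow(5143170, Rational(1, 2))) ≈ 75.595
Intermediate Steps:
Function('t')(U) = Add(4, U) (Function('t')(U) = Add(U, 4) = Add(4, U))
Function('j')(B, W) = Mul(Rational(1, 2), Pow(B, -1), Add(B, W)) (Function('j')(B, W) = Mul(Add(B, W), Pow(Add(B, B), -1)) = Mul(Add(B, W), Pow(Mul(2, B), -1)) = Mul(Add(B, W), Mul(Rational(1, 2), Pow(B, -1))) = Mul(Rational(1, 2), Pow(B, -1), Add(B, W)))
Function('G')(s) = Mul(7, s) (Function('G')(s) = Mul(s, Add(4, 3)) = Mul(s, 7) = Mul(7, s))
Pow(Add(Function('G')(Function('j')(15, -8)), 5713), Rational(1, 2)) = Pow(Add(Mul(7, Mul(Rational(1, 2), Pow(15, -1), Add(15, -8))), 5713), Rational(1, 2)) = Pow(Add(Mul(7, Mul(Rational(1, 2), Rational(1, 15), 7)), 5713), Rational(1, 2)) = Pow(Add(Mul(7, Rational(7, 30)), 5713), Rational(1, 2)) = Pow(Add(Rational(49, 30), 5713), Rational(1, 2)) = Pow(Rational(171439, 30), Rational(1, 2)) = Mul(Rational(1, 30), Pow(5143170, Rational(1, 2)))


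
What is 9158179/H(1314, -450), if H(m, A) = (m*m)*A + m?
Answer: -9158179/776966886 ≈ -0.011787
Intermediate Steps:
H(m, A) = m + A*m² (H(m, A) = m²*A + m = A*m² + m = m + A*m²)
9158179/H(1314, -450) = 9158179/((1314*(1 - 450*1314))) = 9158179/((1314*(1 - 591300))) = 9158179/((1314*(-591299))) = 9158179/(-776966886) = 9158179*(-1/776966886) = -9158179/776966886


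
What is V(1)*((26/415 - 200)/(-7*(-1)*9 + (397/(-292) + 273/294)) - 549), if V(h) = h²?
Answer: -29307644841/53074765 ≈ -552.20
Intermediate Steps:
V(1)*((26/415 - 200)/(-7*(-1)*9 + (397/(-292) + 273/294)) - 549) = 1²*((26/415 - 200)/(-7*(-1)*9 + (397/(-292) + 273/294)) - 549) = 1*((26*(1/415) - 200)/(7*9 + (397*(-1/292) + 273*(1/294))) - 549) = 1*((26/415 - 200)/(63 + (-397/292 + 13/14)) - 549) = 1*(-82974/(415*(63 - 881/2044)) - 549) = 1*(-82974/(415*127891/2044) - 549) = 1*(-82974/415*2044/127891 - 549) = 1*(-169598856/53074765 - 549) = 1*(-29307644841/53074765) = -29307644841/53074765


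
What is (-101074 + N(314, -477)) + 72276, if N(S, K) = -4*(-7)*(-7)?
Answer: -28994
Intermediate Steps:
N(S, K) = -196 (N(S, K) = 28*(-7) = -196)
(-101074 + N(314, -477)) + 72276 = (-101074 - 196) + 72276 = -101270 + 72276 = -28994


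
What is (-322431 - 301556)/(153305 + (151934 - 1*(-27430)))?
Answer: -623987/332669 ≈ -1.8757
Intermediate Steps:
(-322431 - 301556)/(153305 + (151934 - 1*(-27430))) = -623987/(153305 + (151934 + 27430)) = -623987/(153305 + 179364) = -623987/332669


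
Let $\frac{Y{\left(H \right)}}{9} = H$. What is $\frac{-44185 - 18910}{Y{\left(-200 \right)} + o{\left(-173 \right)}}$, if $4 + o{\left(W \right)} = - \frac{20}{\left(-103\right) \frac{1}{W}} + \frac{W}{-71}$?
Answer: $\frac{461413735}{13420493} \approx 34.381$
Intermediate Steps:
$o{\left(W \right)} = -4 + \frac{1317 W}{7313}$ ($o{\left(W \right)} = -4 - \left(20 \left(- \frac{W}{103}\right) - \frac{W}{-71}\right) = -4 - \left(\left(-1\right) W \left(- \frac{1}{71}\right) + 20 \left(- \frac{1}{103}\right) W\right) = -4 + \left(\frac{20 W}{103} - \frac{W}{71}\right) = -4 + \frac{1317 W}{7313}$)
$Y{\left(H \right)} = 9 H$
$\frac{-44185 - 18910}{Y{\left(-200 \right)} + o{\left(-173 \right)}} = \frac{-44185 - 18910}{9 \left(-200\right) + \left(-4 + \frac{1317}{7313} \left(-173\right)\right)} = - \frac{63095}{-1800 - \frac{257093}{7313}} = - \frac{63095}{- \frac{13420493}{7313}} = \left(-63095\right) \left(- \frac{7313}{13420493}\right) = \frac{461413735}{13420493}$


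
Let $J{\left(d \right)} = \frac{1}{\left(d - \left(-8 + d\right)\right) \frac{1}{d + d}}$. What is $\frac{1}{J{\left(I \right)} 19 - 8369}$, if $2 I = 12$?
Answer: $- \frac{2}{16681} \approx -0.0001199$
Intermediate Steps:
$I = 6$ ($I = \frac{1}{2} \cdot 12 = 6$)
$J{\left(d \right)} = \frac{d}{4}$ ($J{\left(d \right)} = \frac{1}{8 \frac{1}{2 d}} = \frac{1}{4 \frac{1}{d}} = \frac{d}{4}$)
$\frac{1}{J{\left(I \right)} 19 - 8369} = \frac{1}{\frac{1}{4} \cdot 6 \cdot 19 - 8369} = \frac{1}{\frac{3}{2} \cdot 19 - 8369} = \frac{1}{\frac{57}{2} - 8369} = \frac{1}{- \frac{16681}{2}} = - \frac{2}{16681}$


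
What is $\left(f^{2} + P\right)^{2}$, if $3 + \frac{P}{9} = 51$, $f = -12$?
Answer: $331776$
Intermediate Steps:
$P = 432$ ($P = -27 + 9 \cdot 51 = -27 + 459 = 432$)
$\left(f^{2} + P\right)^{2} = \left(\left(-12\right)^{2} + 432\right)^{2} = \left(144 + 432\right)^{2} = 576^{2} = 331776$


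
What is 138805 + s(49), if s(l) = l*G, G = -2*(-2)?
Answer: 139001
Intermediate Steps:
G = 4
s(l) = 4*l (s(l) = l*4 = 4*l)
138805 + s(49) = 138805 + 4*49 = 138805 + 196 = 139001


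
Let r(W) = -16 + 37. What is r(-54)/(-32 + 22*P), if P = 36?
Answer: 21/760 ≈ 0.027632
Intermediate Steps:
r(W) = 21
r(-54)/(-32 + 22*P) = 21/(-32 + 22*36) = 21/(-32 + 792) = 21/760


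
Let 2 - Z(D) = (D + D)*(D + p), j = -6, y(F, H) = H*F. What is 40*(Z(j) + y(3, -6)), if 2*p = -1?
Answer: -3760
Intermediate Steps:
p = -1/2 (p = (1/2)*(-1) = -1/2 ≈ -0.50000)
y(F, H) = F*H
Z(D) = 2 - 2*D*(-1/2 + D) (Z(D) = 2 - (D + D)*(D - 1/2) = 2 - 2*D*(-1/2 + D))
40*(Z(j) + y(3, -6)) = 40*((2 - 6 - 2*(-6)**2) + 3*(-6)) = 40*((2 - 6 - 2*36) - 18) = 40*((2 - 6 - 72) - 18) = 40*(-76 - 18) = 40*(-94) = -3760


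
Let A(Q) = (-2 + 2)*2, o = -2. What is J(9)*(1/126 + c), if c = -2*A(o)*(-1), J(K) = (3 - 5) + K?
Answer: 1/18 ≈ 0.055556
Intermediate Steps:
J(K) = -2 + K
A(Q) = 0 (A(Q) = 0*2 = 0)
c = 0 (c = -2*0*(-1) = 0*(-1) = 0)
J(9)*(1/126 + c) = (-2 + 9)*(1/126 + 0) = 7*(1/126 + 0) = 7*(1/126) = 1/18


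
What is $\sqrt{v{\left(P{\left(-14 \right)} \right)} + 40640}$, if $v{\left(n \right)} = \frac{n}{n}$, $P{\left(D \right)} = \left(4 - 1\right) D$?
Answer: $\sqrt{40641} \approx 201.6$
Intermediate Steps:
$P{\left(D \right)} = 3 D$
$v{\left(n \right)} = 1$
$\sqrt{v{\left(P{\left(-14 \right)} \right)} + 40640} = \sqrt{1 + 40640} = \sqrt{40641}$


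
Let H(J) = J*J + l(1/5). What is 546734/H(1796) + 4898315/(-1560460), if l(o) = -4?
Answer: -747345355307/251671925076 ≈ -2.9695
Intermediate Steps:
H(J) = -4 + J**2 (H(J) = J*J - 4 = J**2 - 4 = -4 + J**2)
546734/H(1796) + 4898315/(-1560460) = 546734/(-4 + 1796**2) + 4898315/(-1560460) = 546734/(-4 + 3225616) + 4898315*(-1/1560460) = 546734/3225612 - 979663/312092 = 546734*(1/3225612) - 979663/312092 = 273367/1612806 - 979663/312092 = -747345355307/251671925076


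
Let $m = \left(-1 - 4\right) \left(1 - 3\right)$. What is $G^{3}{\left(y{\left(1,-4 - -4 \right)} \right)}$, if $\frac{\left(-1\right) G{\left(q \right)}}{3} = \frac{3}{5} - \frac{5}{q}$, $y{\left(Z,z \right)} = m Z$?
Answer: $- \frac{27}{1000} \approx -0.027$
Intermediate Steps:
$m = 10$ ($m = \left(-5\right) \left(-2\right) = 10$)
$y{\left(Z,z \right)} = 10 Z$
$G{\left(q \right)} = - \frac{9}{5} + \frac{15}{q}$ ($G{\left(q \right)} = - 3 \left(\frac{3}{5} - \frac{5}{q}\right) = - \frac{9}{5} + \frac{15}{q}$)
$G^{3}{\left(y{\left(1,-4 - -4 \right)} \right)} = \left(- \frac{9}{5} + \frac{15}{10 \cdot 1}\right)^{3} = \left(- \frac{9}{5} + \frac{15}{10}\right)^{3} = \left(- \frac{9}{5} + 15 \cdot \frac{1}{10}\right)^{3} = \left(- \frac{9}{5} + \frac{3}{2}\right)^{3} = \left(- \frac{3}{10}\right)^{3} = - \frac{27}{1000}$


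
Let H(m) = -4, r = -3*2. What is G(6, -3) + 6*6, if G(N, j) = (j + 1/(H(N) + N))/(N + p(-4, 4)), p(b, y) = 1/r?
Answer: 249/7 ≈ 35.571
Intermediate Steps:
r = -6
p(b, y) = -⅙ (p(b, y) = 1/(-6) = -⅙)
G(N, j) = (j + 1/(-4 + N))/(-⅙ + N) (G(N, j) = (j + 1/(-4 + N))/(N - ⅙) = (j + 1/(-4 + N))/(-⅙ + N))
G(6, -3) + 6*6 = 6*(1 - 4*(-3) + 6*(-3))/(4 - 25*6 + 6*6²) + 6*6 = 6*(1 + 12 - 18)/(4 - 150 + 6*36) + 36 = 6*(-5)/(4 - 150 + 216) + 36 = 6*(-5)/70 + 36 = 6*(1/70)*(-5) + 36 = -3/7 + 36 = 249/7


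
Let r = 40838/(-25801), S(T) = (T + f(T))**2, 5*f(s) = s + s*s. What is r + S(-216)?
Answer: 2123452807546/25801 ≈ 8.2301e+7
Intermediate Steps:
f(s) = s/5 + s**2/5 (f(s) = (s + s*s)/5 = (s + s**2)/5 = s/5 + s**2/5)
S(T) = (T + T*(1 + T)/5)**2
r = -40838/25801 (r = 40838*(-1/25801) = -40838/25801 ≈ -1.5828)
r + S(-216) = -40838/25801 + (1/25)*(-216)**2*(6 - 216)**2 = -40838/25801 + (1/25)*46656*(-210)**2 = -40838/25801 + (1/25)*46656*44100 = -40838/25801 + 82301184 = 2123452807546/25801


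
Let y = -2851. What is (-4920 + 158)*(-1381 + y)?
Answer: 20152784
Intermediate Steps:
(-4920 + 158)*(-1381 + y) = (-4920 + 158)*(-1381 - 2851) = -4762*(-4232) = 20152784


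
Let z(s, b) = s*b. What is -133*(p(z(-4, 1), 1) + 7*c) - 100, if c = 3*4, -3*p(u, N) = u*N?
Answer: -34348/3 ≈ -11449.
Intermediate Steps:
z(s, b) = b*s
p(u, N) = -N*u/3 (p(u, N) = -u*N/3 = -N*u/3)
c = 12
-133*(p(z(-4, 1), 1) + 7*c) - 100 = -133*(-⅓*1*1*(-4) + 7*12) - 100 = -133*(-⅓*1*(-4) + 84) - 100 = -133*(4/3 + 84) - 100 = -133*256/3 - 100 = -34048/3 - 100 = -34348/3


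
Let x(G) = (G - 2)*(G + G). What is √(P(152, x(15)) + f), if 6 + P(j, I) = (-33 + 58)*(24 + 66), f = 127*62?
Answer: √10118 ≈ 100.59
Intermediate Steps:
x(G) = 2*G*(-2 + G) (x(G) = (-2 + G)*(2*G) = 2*G*(-2 + G))
f = 7874
P(j, I) = 2244 (P(j, I) = -6 + (-33 + 58)*(24 + 66) = -6 + 25*90 = -6 + 2250 = 2244)
√(P(152, x(15)) + f) = √(2244 + 7874) = √10118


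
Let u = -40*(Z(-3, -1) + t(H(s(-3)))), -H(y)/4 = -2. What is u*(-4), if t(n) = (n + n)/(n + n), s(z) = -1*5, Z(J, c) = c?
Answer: 0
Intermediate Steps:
s(z) = -5
H(y) = 8 (H(y) = -4*(-2) = 8)
t(n) = 1 (t(n) = (2*n)/((2*n)) = (2*n)*(1/(2*n)) = 1)
u = 0 (u = -40*(-1 + 1) = -40*0 = 0)
u*(-4) = 0*(-4) = 0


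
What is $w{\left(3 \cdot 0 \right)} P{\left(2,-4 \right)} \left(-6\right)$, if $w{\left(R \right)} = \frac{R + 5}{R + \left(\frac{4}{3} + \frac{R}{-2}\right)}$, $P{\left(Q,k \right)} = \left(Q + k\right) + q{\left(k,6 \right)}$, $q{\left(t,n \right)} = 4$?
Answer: $-45$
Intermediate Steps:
$P{\left(Q,k \right)} = 4 + Q + k$ ($P{\left(Q,k \right)} = \left(Q + k\right) + 4 = 4 + Q + k$)
$w{\left(R \right)} = \frac{5 + R}{\frac{4}{3} + \frac{R}{2}}$ ($w{\left(R \right)} = \frac{5 + R}{R + \left(4 \cdot \frac{1}{3} + R \left(- \frac{1}{2}\right)\right)} = \frac{5 + R}{R - \left(- \frac{4}{3} + \frac{R}{2}\right)} = \frac{5 + R}{\frac{4}{3} + \frac{R}{2}}$)
$w{\left(3 \cdot 0 \right)} P{\left(2,-4 \right)} \left(-6\right) = \frac{6 \left(5 + 3 \cdot 0\right)}{8 + 3 \cdot 3 \cdot 0} \left(4 + 2 - 4\right) \left(-6\right) = \frac{6 \left(5 + 0\right)}{8 + 3 \cdot 0} \cdot 2 \left(-6\right) = 6 \frac{1}{8 + 0} \cdot 5 \cdot 2 \left(-6\right) = 6 \cdot \frac{1}{8} \cdot 5 \cdot 2 \left(-6\right) = \frac{15}{4} \cdot 2 \left(-6\right) = \frac{15}{2} \left(-6\right) = -45$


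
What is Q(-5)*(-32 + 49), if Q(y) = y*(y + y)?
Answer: 850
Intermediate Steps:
Q(y) = 2*y**2 (Q(y) = y*(2*y) = 2*y**2)
Q(-5)*(-32 + 49) = (2*(-5)**2)*(-32 + 49) = (2*25)*17 = 50*17 = 850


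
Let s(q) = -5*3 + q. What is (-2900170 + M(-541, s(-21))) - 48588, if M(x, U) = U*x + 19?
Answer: -2929263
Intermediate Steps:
s(q) = -15 + q
M(x, U) = 19 + U*x
(-2900170 + M(-541, s(-21))) - 48588 = (-2900170 + (19 + (-15 - 21)*(-541))) - 48588 = (-2900170 + (19 - 36*(-541))) - 48588 = (-2900170 + (19 + 19476)) - 48588 = (-2900170 + 19495) - 48588 = -2880675 - 48588 = -2929263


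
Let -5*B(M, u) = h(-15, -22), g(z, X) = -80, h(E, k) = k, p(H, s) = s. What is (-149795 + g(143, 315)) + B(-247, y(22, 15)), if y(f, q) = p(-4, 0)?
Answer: -749353/5 ≈ -1.4987e+5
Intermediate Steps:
y(f, q) = 0
B(M, u) = 22/5 (B(M, u) = -⅕*(-22) = 22/5)
(-149795 + g(143, 315)) + B(-247, y(22, 15)) = (-149795 - 80) + 22/5 = -149875 + 22/5 = -749353/5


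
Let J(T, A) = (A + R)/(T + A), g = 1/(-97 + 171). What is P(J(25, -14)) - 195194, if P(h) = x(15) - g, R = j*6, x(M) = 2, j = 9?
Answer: -14444209/74 ≈ -1.9519e+5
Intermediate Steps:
g = 1/74 ≈ 0.013514
R = 54 (R = 9*6 = 54)
J(T, A) = (54 + A)/(A + T) (J(T, A) = (A + 54)/(T + A) = (54 + A)/(A + T))
P(h) = 147/74 (P(h) = 2 - 1*1/74 = 2 - 1/74 = 147/74)
P(J(25, -14)) - 195194 = 147/74 - 195194 = -14444209/74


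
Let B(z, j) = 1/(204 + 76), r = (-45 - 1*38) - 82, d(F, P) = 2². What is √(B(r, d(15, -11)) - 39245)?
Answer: I*√769201930/140 ≈ 198.1*I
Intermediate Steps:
d(F, P) = 4
r = -165 (r = (-45 - 38) - 82 = -83 - 82 = -165)
B(z, j) = 1/280
√(B(r, d(15, -11)) - 39245) = √(1/280 - 39245) = √(-10988599/280) = I*√769201930/140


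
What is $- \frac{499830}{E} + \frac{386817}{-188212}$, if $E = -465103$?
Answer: $- \frac{85835743191}{87537965836} \approx -0.98055$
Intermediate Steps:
$- \frac{499830}{E} + \frac{386817}{-188212} = - \frac{499830}{-465103} + \frac{386817}{-188212} = \left(-499830\right) \left(- \frac{1}{465103}\right) + 386817 \left(- \frac{1}{188212}\right) = \frac{499830}{465103} - \frac{386817}{188212} = - \frac{85835743191}{87537965836}$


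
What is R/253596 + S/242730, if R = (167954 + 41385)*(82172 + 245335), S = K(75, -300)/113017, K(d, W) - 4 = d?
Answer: 313463308065713471669/1159466965185060 ≈ 2.7035e+5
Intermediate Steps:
K(d, W) = 4 + d
S = 79/113017 (S = (4 + 75)/113017 = 79*(1/113017) = 79/113017 ≈ 0.00069901)
R = 68559987873 (R = 209339*327507 = 68559987873)
R/253596 + S/242730 = 68559987873/253596 + (79/113017)/242730 = 68559987873*(1/253596) + (79/113017)*(1/242730) = 22853329291/84532 + 79/27432616410 = 313463308065713471669/1159466965185060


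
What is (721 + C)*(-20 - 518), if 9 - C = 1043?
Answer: 168394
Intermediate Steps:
C = -1034 (C = 9 - 1*1043 = 9 - 1043 = -1034)
(721 + C)*(-20 - 518) = (721 - 1034)*(-20 - 518) = -313*(-538) = 168394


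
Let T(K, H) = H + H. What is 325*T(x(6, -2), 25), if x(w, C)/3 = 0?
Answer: 16250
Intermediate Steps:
x(w, C) = 0 (x(w, C) = 3*0 = 0)
T(K, H) = 2*H
325*T(x(6, -2), 25) = 325*(2*25) = 325*50 = 16250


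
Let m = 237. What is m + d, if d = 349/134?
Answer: 32107/134 ≈ 239.60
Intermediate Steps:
d = 349/134 (d = 349*(1/134) = 349/134 ≈ 2.6045)
m + d = 237 + 349/134 = 32107/134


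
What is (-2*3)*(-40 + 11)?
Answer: 174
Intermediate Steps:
(-2*3)*(-40 + 11) = -6*(-29) = 174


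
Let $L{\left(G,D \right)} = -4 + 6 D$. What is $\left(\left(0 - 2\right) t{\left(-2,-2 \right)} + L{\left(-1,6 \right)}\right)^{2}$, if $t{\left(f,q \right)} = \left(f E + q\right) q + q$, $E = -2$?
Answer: $1936$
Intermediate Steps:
$t{\left(f,q \right)} = q + q \left(q - 2 f\right)$ ($t{\left(f,q \right)} = \left(f \left(-2\right) + q\right) q + q = \left(- 2 f + q\right) q + q = \left(q - 2 f\right) q + q = q \left(q - 2 f\right) + q = q + q \left(q - 2 f\right)$)
$\left(\left(0 - 2\right) t{\left(-2,-2 \right)} + L{\left(-1,6 \right)}\right)^{2} = \left(\left(0 - 2\right) \left(- 2 \left(1 - 2 - -4\right)\right) + \left(-4 + 6 \cdot 6\right)\right)^{2} = \left(- 2 \left(- 2 \left(1 - 2 + 4\right)\right) + \left(-4 + 36\right)\right)^{2} = \left(- 2 \left(\left(-2\right) 3\right) + 32\right)^{2} = \left(\left(-2\right) \left(-6\right) + 32\right)^{2} = \left(12 + 32\right)^{2} = 44^{2} = 1936$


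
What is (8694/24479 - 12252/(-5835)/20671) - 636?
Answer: -89369881139002/140597217215 ≈ -635.64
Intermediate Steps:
(8694/24479 - 12252/(-5835)/20671) - 636 = (8694*(1/24479) - 12252*(-1/5835)*(1/20671)) - 636 = (1242/3497 + (4084/1945)*(1/20671)) - 636 = (1242/3497 + 4084/40205095) - 636 = 49949009738/140597217215 - 636 = -89369881139002/140597217215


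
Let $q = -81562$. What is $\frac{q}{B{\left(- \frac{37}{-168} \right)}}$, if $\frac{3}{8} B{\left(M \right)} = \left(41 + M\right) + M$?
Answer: $- \frac{2569203}{3481} \approx -738.06$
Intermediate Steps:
$B{\left(M \right)} = \frac{328}{3} + \frac{16 M}{3}$ ($B{\left(M \right)} = \frac{8 \left(\left(41 + M\right) + M\right)}{3} = \frac{8 \left(41 + 2 M\right)}{3} = \frac{328}{3} + \frac{16 M}{3}$)
$\frac{q}{B{\left(- \frac{37}{-168} \right)}} = - \frac{81562}{\frac{328}{3} + \frac{16 \left(- \frac{37}{-168}\right)}{3}} = - \frac{81562}{\frac{328}{3} + \frac{16 \left(\left(-37\right) \left(- \frac{1}{168}\right)\right)}{3}} = - \frac{81562}{\frac{328}{3} + \frac{16}{3} \cdot \frac{37}{168}} = - \frac{81562}{\frac{328}{3} + \frac{74}{63}} = - \frac{81562}{\frac{6962}{63}} = \left(-81562\right) \frac{63}{6962} = - \frac{2569203}{3481}$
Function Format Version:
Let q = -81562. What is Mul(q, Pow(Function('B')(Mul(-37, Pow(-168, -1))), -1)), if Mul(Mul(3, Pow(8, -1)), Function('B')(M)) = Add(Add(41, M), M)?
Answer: Rational(-2569203, 3481) ≈ -738.06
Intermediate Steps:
Function('B')(M) = Add(Rational(328, 3), Mul(Rational(16, 3), M)) (Function('B')(M) = Mul(Rational(8, 3), Add(Add(41, M), M)) = Mul(Rational(8, 3), Add(41, Mul(2, M))) = Add(Rational(328, 3), Mul(Rational(16, 3), M)))
Mul(q, Pow(Function('B')(Mul(-37, Pow(-168, -1))), -1)) = Mul(-81562, Pow(Add(Rational(328, 3), Mul(Rational(16, 3), Mul(-37, Pow(-168, -1)))), -1)) = Mul(-81562, Pow(Add(Rational(328, 3), Mul(Rational(16, 3), Mul(-37, Rational(-1, 168)))), -1)) = Mul(-81562, Pow(Add(Rational(328, 3), Mul(Rational(16, 3), Rational(37, 168))), -1)) = Mul(-81562, Pow(Add(Rational(328, 3), Rational(74, 63)), -1)) = Mul(-81562, Pow(Rational(6962, 63), -1)) = Mul(-81562, Rational(63, 6962)) = Rational(-2569203, 3481)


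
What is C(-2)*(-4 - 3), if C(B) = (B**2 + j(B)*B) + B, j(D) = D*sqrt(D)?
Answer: -14 - 28*I*sqrt(2) ≈ -14.0 - 39.598*I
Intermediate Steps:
j(D) = D**(3/2)
C(B) = B + B**2 + B**(5/2) (C(B) = (B**2 + B**(3/2)*B) + B = (B**2 + B**(5/2)) + B = B + B**2 + B**(5/2))
C(-2)*(-4 - 3) = (-2*(1 - 2 + (-2)**(3/2)))*(-4 - 3) = -2*(1 - 2 - 2*I*sqrt(2))*(-7) = -2*(-1 - 2*I*sqrt(2))*(-7) = (2 + 4*I*sqrt(2))*(-7) = -14 - 28*I*sqrt(2)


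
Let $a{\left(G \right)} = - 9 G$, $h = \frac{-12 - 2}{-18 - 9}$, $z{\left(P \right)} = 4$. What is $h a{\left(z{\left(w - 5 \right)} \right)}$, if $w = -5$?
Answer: $- \frac{56}{3} \approx -18.667$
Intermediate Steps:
$h = \frac{14}{27}$ ($h = - \frac{14}{-27} = \left(-14\right) \left(- \frac{1}{27}\right) = \frac{14}{27} \approx 0.51852$)
$h a{\left(z{\left(w - 5 \right)} \right)} = \frac{14 \left(\left(-9\right) 4\right)}{27} = \frac{14}{27} \left(-36\right) = - \frac{56}{3}$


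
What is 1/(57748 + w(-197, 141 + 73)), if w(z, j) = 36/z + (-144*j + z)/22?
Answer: 4334/244169479 ≈ 1.7750e-5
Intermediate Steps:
w(z, j) = 36/z - 72*j/11 + z/22 (w(z, j) = 36/z + (z - 144*j)*(1/22) = 36/z + (-72*j/11 + z/22) = 36/z - 72*j/11 + z/22)
1/(57748 + w(-197, 141 + 73)) = 1/(57748 + (1/22)*(792 - 1*(-197)*(-1*(-197) + 144*(141 + 73)))/(-197)) = 1/(57748 + (1/22)*(-1/197)*(792 - 1*(-197)*(197 + 144*214))) = 1/(57748 + (1/22)*(-1/197)*(792 - 1*(-197)*(197 + 30816))) = 1/(57748 + (1/22)*(-1/197)*(792 - 1*(-197)*31013)) = 1/(57748 + (1/22)*(-1/197)*(792 + 6109561)) = 1/(57748 + (1/22)*(-1/197)*6110353) = 1/(57748 - 6110353/4334) = 1/(244169479/4334) = 4334/244169479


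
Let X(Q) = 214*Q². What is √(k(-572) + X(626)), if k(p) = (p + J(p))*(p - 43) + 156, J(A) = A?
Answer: 14*√431455 ≈ 9195.9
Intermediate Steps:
k(p) = 156 + 2*p*(-43 + p) (k(p) = (p + p)*(p - 43) + 156 = (2*p)*(-43 + p) + 156 = 2*p*(-43 + p) + 156 = 156 + 2*p*(-43 + p))
√(k(-572) + X(626)) = √((156 - 86*(-572) + 2*(-572)²) + 214*626²) = √((156 + 49192 + 2*327184) + 214*391876) = √((156 + 49192 + 654368) + 83861464) = √(703716 + 83861464) = √84565180 = 14*√431455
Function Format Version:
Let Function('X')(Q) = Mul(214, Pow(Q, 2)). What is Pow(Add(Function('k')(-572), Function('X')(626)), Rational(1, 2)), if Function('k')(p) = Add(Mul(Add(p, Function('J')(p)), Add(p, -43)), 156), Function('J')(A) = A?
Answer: Mul(14, Pow(431455, Rational(1, 2))) ≈ 9195.9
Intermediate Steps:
Function('k')(p) = Add(156, Mul(2, p, Add(-43, p))) (Function('k')(p) = Add(Mul(Add(p, p), Add(p, -43)), 156) = Add(Mul(Mul(2, p), Add(-43, p)), 156) = Add(Mul(2, p, Add(-43, p)), 156) = Add(156, Mul(2, p, Add(-43, p))))
Pow(Add(Function('k')(-572), Function('X')(626)), Rational(1, 2)) = Pow(Add(Add(156, Mul(-86, -572), Mul(2, Pow(-572, 2))), Mul(214, Pow(626, 2))), Rational(1, 2)) = Pow(Add(Add(156, 49192, Mul(2, 327184)), Mul(214, 391876)), Rational(1, 2)) = Pow(Add(Add(156, 49192, 654368), 83861464), Rational(1, 2)) = Pow(Add(703716, 83861464), Rational(1, 2)) = Pow(84565180, Rational(1, 2)) = Mul(14, Pow(431455, Rational(1, 2)))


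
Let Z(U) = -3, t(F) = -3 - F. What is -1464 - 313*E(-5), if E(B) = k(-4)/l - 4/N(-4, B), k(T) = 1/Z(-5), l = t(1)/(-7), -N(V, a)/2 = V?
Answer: -13499/12 ≈ -1124.9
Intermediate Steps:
N(V, a) = -2*V
l = 4/7 (l = (-3 - 1*1)/(-7) = (-3 - 1)*(-⅐) = -4*(-⅐) = 4/7 ≈ 0.57143)
k(T) = -⅓ (k(T) = 1/(-3) = -⅓)
E(B) = -13/12 (E(B) = -1/(3*4/7) - 4/((-2*(-4))) = -⅓*7/4 - 4/8 = -7/12 - 4*⅛ = -7/12 - ½ = -13/12)
-1464 - 313*E(-5) = -1464 - 313*(-13/12) = -1464 + 4069/12 = -13499/12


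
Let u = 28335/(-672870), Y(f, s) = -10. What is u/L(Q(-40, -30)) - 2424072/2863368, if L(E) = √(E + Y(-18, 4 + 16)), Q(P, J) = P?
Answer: -101003/119307 + 1889*I*√2/448580 ≈ -0.84658 + 0.0059553*I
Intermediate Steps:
L(E) = √(-10 + E) (L(E) = √(E - 10) = √(-10 + E))
u = -1889/44858 (u = 28335*(-1/672870) = -1889/44858 ≈ -0.042111)
u/L(Q(-40, -30)) - 2424072/2863368 = -1889/(44858*√(-10 - 40)) - 2424072/2863368 = -1889*(-I*√2/10)/44858 - 2424072*1/2863368 = -1889*(-I*√2/10)/44858 - 101003/119307 = -(-1889)*I*√2/448580 - 101003/119307 = 1889*I*√2/448580 - 101003/119307 = -101003/119307 + 1889*I*√2/448580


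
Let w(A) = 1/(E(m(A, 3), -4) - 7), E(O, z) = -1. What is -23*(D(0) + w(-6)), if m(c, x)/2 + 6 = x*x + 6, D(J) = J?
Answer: 23/8 ≈ 2.8750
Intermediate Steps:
m(c, x) = 2*x² (m(c, x) = -12 + 2*(x*x + 6) = -12 + 2*(x² + 6) = -12 + 2*(6 + x²) = -12 + (12 + 2*x²) = 2*x²)
w(A) = -⅛ (w(A) = 1/(-1 - 7) = 1/(-8) = -⅛)
-23*(D(0) + w(-6)) = -23*(0 - ⅛) = -23*(-⅛) = 23/8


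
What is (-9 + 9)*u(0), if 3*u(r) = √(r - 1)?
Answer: 0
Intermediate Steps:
u(r) = √(-1 + r)/3 (u(r) = √(r - 1)/3 = √(-1 + r)/3)
(-9 + 9)*u(0) = (-9 + 9)*(√(-1 + 0)/3) = 0*(√(-1)/3) = 0*(I/3) = 0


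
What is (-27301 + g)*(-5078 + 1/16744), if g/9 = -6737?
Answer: 534048500711/1196 ≈ 4.4653e+8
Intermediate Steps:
g = -60633 (g = 9*(-6737) = -60633)
(-27301 + g)*(-5078 + 1/16744) = (-27301 - 60633)*(-5078 + 1/16744) = -87934*(-5078 + 1/16744) = -87934*(-85026031/16744) = 534048500711/1196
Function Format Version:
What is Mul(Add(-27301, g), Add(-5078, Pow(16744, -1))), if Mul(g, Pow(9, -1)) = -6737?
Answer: Rational(534048500711, 1196) ≈ 4.4653e+8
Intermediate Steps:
g = -60633 (g = Mul(9, -6737) = -60633)
Mul(Add(-27301, g), Add(-5078, Pow(16744, -1))) = Mul(Add(-27301, -60633), Add(-5078, Pow(16744, -1))) = Mul(-87934, Add(-5078, Rational(1, 16744))) = Mul(-87934, Rational(-85026031, 16744)) = Rational(534048500711, 1196)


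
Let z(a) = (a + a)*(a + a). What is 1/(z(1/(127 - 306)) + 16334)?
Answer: 32041/523357698 ≈ 6.1222e-5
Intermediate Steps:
z(a) = 4*a² (z(a) = (2*a)*(2*a) = 4*a²)
1/(z(1/(127 - 306)) + 16334) = 1/(4*(1/(127 - 306))² + 16334) = 1/(4*(1/(-179))² + 16334) = 1/(4*(-1/179)² + 16334) = 1/(4*(1/32041) + 16334) = 1/(4/32041 + 16334) = 1/(523357698/32041) = 32041/523357698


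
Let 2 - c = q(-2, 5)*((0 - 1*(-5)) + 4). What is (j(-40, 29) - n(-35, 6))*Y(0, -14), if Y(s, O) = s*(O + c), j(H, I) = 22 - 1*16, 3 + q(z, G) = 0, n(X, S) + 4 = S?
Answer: 0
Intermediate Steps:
n(X, S) = -4 + S
q(z, G) = -3 (q(z, G) = -3 + 0 = -3)
j(H, I) = 6 (j(H, I) = 22 - 16 = 6)
c = 29 (c = 2 - (-3)*((0 - 1*(-5)) + 4) = 2 - (-3)*((0 + 5) + 4) = 2 - (-3)*(5 + 4) = 2 - (-3)*9 = 2 - 1*(-27) = 2 + 27 = 29)
Y(s, O) = s*(29 + O) (Y(s, O) = s*(O + 29) = s*(29 + O))
(j(-40, 29) - n(-35, 6))*Y(0, -14) = (6 - (-4 + 6))*(0*(29 - 14)) = (6 - 1*2)*(0*15) = (6 - 2)*0 = 4*0 = 0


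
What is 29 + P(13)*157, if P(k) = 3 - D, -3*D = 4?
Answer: 2128/3 ≈ 709.33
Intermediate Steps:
D = -4/3 (D = -⅓*4 = -4/3 ≈ -1.3333)
P(k) = 13/3 (P(k) = 3 - 1*(-4/3) = 3 + 4/3 = 13/3)
29 + P(13)*157 = 29 + (13/3)*157 = 29 + 2041/3 = 2128/3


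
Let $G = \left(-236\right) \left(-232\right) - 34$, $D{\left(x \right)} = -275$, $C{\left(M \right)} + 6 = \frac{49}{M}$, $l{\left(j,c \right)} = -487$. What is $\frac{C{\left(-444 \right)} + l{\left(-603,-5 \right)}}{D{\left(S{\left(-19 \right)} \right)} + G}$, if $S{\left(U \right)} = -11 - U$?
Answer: $- \frac{218941}{24172692} \approx -0.0090574$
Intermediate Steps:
$C{\left(M \right)} = -6 + \frac{49}{M}$
$G = 54718$ ($G = 54752 - 34 = 54718$)
$\frac{C{\left(-444 \right)} + l{\left(-603,-5 \right)}}{D{\left(S{\left(-19 \right)} \right)} + G} = \frac{\left(-6 + \frac{49}{-444}\right) - 487}{-275 + 54718} = \frac{\left(-6 + 49 \left(- \frac{1}{444}\right)\right) - 487}{54443} = \left(\left(-6 - \frac{49}{444}\right) - 487\right) \frac{1}{54443} = \left(- \frac{2713}{444} - 487\right) \frac{1}{54443} = \left(- \frac{218941}{444}\right) \frac{1}{54443} = - \frac{218941}{24172692}$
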